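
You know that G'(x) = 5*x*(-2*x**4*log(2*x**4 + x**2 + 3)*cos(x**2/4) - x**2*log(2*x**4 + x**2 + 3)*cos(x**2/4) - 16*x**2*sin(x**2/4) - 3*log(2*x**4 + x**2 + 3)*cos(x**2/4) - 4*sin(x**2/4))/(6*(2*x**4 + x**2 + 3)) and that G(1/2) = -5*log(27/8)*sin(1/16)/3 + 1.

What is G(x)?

G(x) = -5*log(2*x**4 + x**2 + 3)*sin(x**2/4)/3 + 1

G'(x) has the shape u'v + uv' for u = -5*log(2*x**4 + x**2 + 3)/3 and v = sin(x**2/4) — it is the derivative of the product u*v.
A general antiderivative is -5*log(2*x**4 + x**2 + 3)*sin(x**2/4)/3 + C.
The condition gives C = -5*log(27/8)*sin(1/16)/3 + 1 - (-5*log(27/8)*sin(1/16)/3) = 1.
So G(x) = -5*log(2*x**4 + x**2 + 3)*sin(x**2/4)/3 + 1.
Check: d/dx[-5*log(2*x**4 + x**2 + 3)*sin(x**2/4)/3 + 1] = (-10*x**5*log(2*x**4 + x**2 + 3)*cos(x**2/4) - 5*x**3*log(2*x**4 + x**2 + 3)*cos(x**2/4) - 80*x**3*sin(x**2/4) - 15*x*log(2*x**4 + x**2 + 3)*cos(x**2/4) - 20*x*sin(x**2/4))/(12*x**4 + 6*x**2 + 18), which equals G'(x).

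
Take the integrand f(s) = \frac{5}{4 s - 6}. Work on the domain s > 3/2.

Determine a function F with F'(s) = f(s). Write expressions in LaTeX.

An antiderivative is F(s) = \frac{5 \log{\left(s - \frac{3}{2} \right)}}{4}.

A candidate is checked by its d/ds: the result must match f(s).
Check: d/ds[\frac{5 \log{\left(s - \frac{3}{2} \right)}}{4}] = \frac{5}{4 s - 6} = f(s).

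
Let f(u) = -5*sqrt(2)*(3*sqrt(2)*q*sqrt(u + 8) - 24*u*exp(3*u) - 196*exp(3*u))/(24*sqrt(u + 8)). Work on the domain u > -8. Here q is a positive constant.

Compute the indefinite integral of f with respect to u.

Any candidate F(u) must reproduce f(u) exactly when differentiated.
Check: d/du[-5*q*u/4 + 10*sqrt(u/2 + 4)*exp(3*u)/3] = sqrt(2)*(-15*sqrt(2)*q*sqrt(u + 8) + 120*u*exp(3*u) + 980*exp(3*u))/(24*sqrt(u + 8)), which equals f(u).

F(u) = -5*q*u/4 + 10*sqrt(u/2 + 4)*exp(3*u)/3 + C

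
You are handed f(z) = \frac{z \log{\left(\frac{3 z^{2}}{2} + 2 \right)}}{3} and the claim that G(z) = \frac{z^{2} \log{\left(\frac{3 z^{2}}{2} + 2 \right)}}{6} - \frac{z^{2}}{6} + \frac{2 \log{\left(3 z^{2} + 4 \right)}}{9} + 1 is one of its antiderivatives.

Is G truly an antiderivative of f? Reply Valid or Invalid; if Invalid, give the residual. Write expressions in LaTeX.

d/dz[G] = \frac{z \log{\left(\frac{3 z^{2}}{2} + 2 \right)}}{3}
This equals f(z) exactly, so the claim holds.

Valid - differentiating G returns exactly f.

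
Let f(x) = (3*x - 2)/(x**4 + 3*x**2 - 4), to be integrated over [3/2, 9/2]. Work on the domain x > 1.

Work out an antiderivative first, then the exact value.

Antiderivative: F(x) = (log(x - 1) + 5*log(x + 1) - 3*log(x**2 + 4) + 2*atan(x/2))/10; value = -3*log(97/4)/10 - log(5/2)/2 - atan(3/4)/5 + log(2)/10 + log(7/2)/10 + atan(9/4)/5 + 3*log(25/4)/10 + log(11/2)/2

Factor the denominator ((x - 1)*(x + 1)*(x**2 + 4)) and decompose: f = -(3*x - 2)/(5*(x**2 + 4)) + 1/(2*(x + 1)) + 1/(10*(x - 1)); each piece integrates to a log, atan, or power term.
F(x) = (log(x - 1) + 5*log(x + 1) - 3*log(x**2 + 4) + 2*atan(x/2))/10 is an antiderivative of f.
Check: d/dx[(log(x - 1) + 5*log(x + 1) - 3*log(x**2 + 4) + 2*atan(x/2))/10] = (3*x - 2)/(x**4 + 3*x**2 - 4) = f(x).
F(9/2) = -3*log(97/4)/10 + log(7/2)/10 + atan(9/4)/5 + log(11/2)/2; F(3/2) = -3*log(25/4)/10 - log(2)/10 + atan(3/4)/5 + log(5/2)/2.
Integral = F(9/2) - F(3/2) = -3*log(97/4)/10 - log(5/2)/2 - atan(3/4)/5 + log(2)/10 + log(7/2)/10 + atan(9/4)/5 + 3*log(25/4)/10 + log(11/2)/2.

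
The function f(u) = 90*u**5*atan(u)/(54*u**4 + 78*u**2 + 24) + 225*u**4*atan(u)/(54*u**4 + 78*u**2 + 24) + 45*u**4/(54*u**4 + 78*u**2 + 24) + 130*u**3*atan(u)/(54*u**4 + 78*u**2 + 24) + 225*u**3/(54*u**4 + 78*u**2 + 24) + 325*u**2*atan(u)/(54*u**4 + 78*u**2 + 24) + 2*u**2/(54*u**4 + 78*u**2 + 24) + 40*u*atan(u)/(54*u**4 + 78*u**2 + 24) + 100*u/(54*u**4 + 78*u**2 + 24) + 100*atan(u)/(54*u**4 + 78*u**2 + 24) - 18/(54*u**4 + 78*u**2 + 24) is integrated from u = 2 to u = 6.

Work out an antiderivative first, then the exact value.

Antiderivative: F(u) = -5*(-u**2/2 - 5*u/2)*atan(u)/3 - atan(3*u/2)/2; value = -35*atan(2)/3 - atan(9)/2 + atan(3)/2 + 55*atan(6)

Integrate term by term and add the pieces.
F(u) = -5*(-u**2/2 - 5*u/2)*atan(u)/3 - atan(3*u/2)/2 is an antiderivative of f.
Check: d/du[-5*(-u**2/2 - 5*u/2)*atan(u)/3 - atan(3*u/2)/2] = (90*u**5*atan(u) + 225*u**4*atan(u) + 45*u**4 + 130*u**3*atan(u) + 225*u**3 + 325*u**2*atan(u) + 2*u**2 + 40*u*atan(u) + 100*u + 100*atan(u) - 18)/(54*u**4 + 78*u**2 + 24), which equals f(u).
F(6) = -atan(9)/2 + 55*atan(6); F(2) = -atan(3)/2 + 35*atan(2)/3.
Integral = F(6) - F(2) = -35*atan(2)/3 - atan(9)/2 + atan(3)/2 + 55*atan(6).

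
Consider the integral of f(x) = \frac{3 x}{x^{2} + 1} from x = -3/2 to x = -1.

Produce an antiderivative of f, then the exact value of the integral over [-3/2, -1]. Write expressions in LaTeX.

Antiderivative: F(x) = \frac{3 \log{\left(x^{2} + 1 \right)}}{2}; value = - \frac{3 \log{\left(\frac{39}{8} \right)}}{2} + \frac{3 \log{\left(3 \right)}}{2}

The substitution u = \frac{3 x^{2}}{2} + \frac{3}{2} works: f is exactly (dF/du)*(du/dx) for that inner function.
F(x) = \frac{3 \log{\left(x^{2} + 1 \right)}}{2} is an antiderivative of f.
Check: d/dx[\frac{3 \log{\left(x^{2} + 1 \right)}}{2}] = \frac{3 x}{x^{2} + 1} = f(x).
F(-1) = \frac{3 \log{\left(2 \right)}}{2}; F(-3/2) = \frac{3 \log{\left(\frac{13}{4} \right)}}{2}.
Integral = F(-1) - F(-3/2) = - \frac{3 \log{\left(\frac{39}{8} \right)}}{2} + \frac{3 \log{\left(3 \right)}}{2}.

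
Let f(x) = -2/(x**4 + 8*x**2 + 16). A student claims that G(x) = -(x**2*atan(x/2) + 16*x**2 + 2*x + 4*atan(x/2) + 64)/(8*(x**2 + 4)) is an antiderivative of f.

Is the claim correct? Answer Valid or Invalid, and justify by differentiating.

Valid - differentiating G returns exactly f.

d/dx[G] = -2/(x**4 + 8*x**2 + 16)
This equals f(x) exactly, so the claim holds.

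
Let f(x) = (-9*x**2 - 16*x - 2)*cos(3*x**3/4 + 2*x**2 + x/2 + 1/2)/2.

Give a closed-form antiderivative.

f matches the chain-rule pattern g'(h)*h' with inner function h(x) = 3*x**3/4 + 2*x**2 + x/2 + 1/2; substituting u = h(x) collapses the integral.
Check: d/dx[-2*sin(3*x**3/4 + 2*x**2 + x/2 + 1/2)] = -9*x**2*cos(3*x**3/4 + 2*x**2 + x/2 + 1/2)/2 - 8*x*cos(3*x**3/4 + 2*x**2 + x/2 + 1/2) - cos(3*x**3/4 + 2*x**2 + x/2 + 1/2), which equals f(x).

An antiderivative is F(x) = -2*sin(3*x**3/4 + 2*x**2 + x/2 + 1/2).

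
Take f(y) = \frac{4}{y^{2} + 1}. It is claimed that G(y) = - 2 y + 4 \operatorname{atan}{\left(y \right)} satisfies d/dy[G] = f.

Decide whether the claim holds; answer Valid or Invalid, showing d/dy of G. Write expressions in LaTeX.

d/dy[G] = \frac{2 - 2 y^{2}}{y^{2} + 1}
d/dy[G] - f(y) = -2 != 0.

Invalid: d/dy[G] - f = -2, which is not 0.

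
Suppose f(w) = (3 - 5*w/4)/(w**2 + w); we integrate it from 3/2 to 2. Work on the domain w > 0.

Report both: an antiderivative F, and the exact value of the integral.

Antiderivative: F(w) = 3*log(w) - 17*log(w + 1)/4; value = -17*log(3)/4 - 3*log(3/2) + 3*log(2) + 17*log(5/2)/4

Factor the denominator (4*w*(w + 1)) and decompose: f = -17/(4*(w + 1)) + 3/w; each piece integrates to a log, atan, or power term.
F(w) = 3*log(w) - 17*log(w + 1)/4 is an antiderivative of f.
Check: d/dw[3*log(w) - 17*log(w + 1)/4] = (12 - 5*w)/(4*w**2 + 4*w), which equals f(w).
F(2) = -17*log(3)/4 + 3*log(2); F(3/2) = -17*log(5/2)/4 + 3*log(3/2).
Integral = F(2) - F(3/2) = -17*log(3)/4 - 3*log(3/2) + 3*log(2) + 17*log(5/2)/4.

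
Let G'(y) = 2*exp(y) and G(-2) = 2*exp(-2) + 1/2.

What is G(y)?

G(y) = 2*exp(y) + 1/2

A candidate passes only if d/dy[G] lands on the given G'(y) exactly.
A general antiderivative is 2*exp(y) + C.
The condition gives C = 2*exp(-2) + 1/2 - (2*exp(-2)) = 1/2.
So G(y) = 2*exp(y) + 1/2.
Check: d/dy[2*exp(y) + 1/2] = 2*exp(y) = G'(y).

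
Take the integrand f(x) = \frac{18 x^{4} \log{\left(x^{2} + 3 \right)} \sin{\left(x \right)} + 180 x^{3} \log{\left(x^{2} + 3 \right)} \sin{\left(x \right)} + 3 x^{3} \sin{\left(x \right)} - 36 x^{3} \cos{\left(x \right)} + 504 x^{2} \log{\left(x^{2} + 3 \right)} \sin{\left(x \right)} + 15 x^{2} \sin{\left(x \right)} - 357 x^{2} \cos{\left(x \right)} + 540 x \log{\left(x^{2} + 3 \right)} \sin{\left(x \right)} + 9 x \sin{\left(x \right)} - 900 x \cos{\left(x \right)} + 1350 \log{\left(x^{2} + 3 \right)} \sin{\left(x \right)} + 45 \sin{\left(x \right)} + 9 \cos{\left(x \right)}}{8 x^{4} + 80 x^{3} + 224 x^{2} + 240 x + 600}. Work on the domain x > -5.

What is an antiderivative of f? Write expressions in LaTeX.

An antiderivative is F(x) = - \frac{9 \log{\left(x^{2} + 3 \right)} \cos{\left(x \right)}}{4} - \frac{3 \cos{\left(x \right)}}{8 x + 40}.

Recognize the product-rule pattern: f = u'v + uv' with u = - \frac{9 \log{\left(x^{2} + 3 \right)}}{4} - \frac{3}{8 \left(x + 5\right)}, v = \cos{\left(x \right)}, so integration by parts undoes it.
Check: d/dx[- \frac{9 \log{\left(x^{2} + 3 \right)} \cos{\left(x \right)}}{4} - \frac{3 \cos{\left(x \right)}}{8 x + 40}] = \frac{18 x^{4} \log{\left(x^{2} + 3 \right)} \sin{\left(x \right)} + 180 x^{3} \log{\left(x^{2} + 3 \right)} \sin{\left(x \right)} + 3 x^{3} \sin{\left(x \right)} - 36 x^{3} \cos{\left(x \right)} + 504 x^{2} \log{\left(x^{2} + 3 \right)} \sin{\left(x \right)} + 15 x^{2} \sin{\left(x \right)} - 357 x^{2} \cos{\left(x \right)} + 540 x \log{\left(x^{2} + 3 \right)} \sin{\left(x \right)} + 9 x \sin{\left(x \right)} - 900 x \cos{\left(x \right)} + 1350 \log{\left(x^{2} + 3 \right)} \sin{\left(x \right)} + 45 \sin{\left(x \right)} + 9 \cos{\left(x \right)}}{8 x^{4} + 80 x^{3} + 224 x^{2} + 240 x + 600} = f(x).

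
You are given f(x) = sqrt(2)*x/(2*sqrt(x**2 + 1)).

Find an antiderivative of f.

The substitution u = 2*x**2 + 2 works: f is exactly (dF/du)*(du/dx) for that inner function.
Check: d/dx[sqrt(2)*sqrt(x**2 + 1)/2] = sqrt(2)*x/(2*sqrt(x**2 + 1)) = f(x).

An antiderivative is F(x) = sqrt(2)*sqrt(x**2 + 1)/2.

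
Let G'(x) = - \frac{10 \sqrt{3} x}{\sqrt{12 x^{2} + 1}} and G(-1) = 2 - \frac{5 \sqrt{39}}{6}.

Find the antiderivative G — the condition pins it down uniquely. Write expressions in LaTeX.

G(x) = - \frac{5 \sqrt{3} \sqrt{12 x^{2} + 1} - 12}{6}

The substitution u = 4 x^{2} + \frac{1}{3} works: G'(x) is exactly (dG/du)*(du/dx) for that inner function.
A general antiderivative is - \frac{5 \sqrt{4 x^{2} + \frac{1}{3}}}{2} + C.
The condition gives C = 2 - \frac{5 \sqrt{39}}{6} - (- \frac{5 \sqrt{39}}{6}) = 2.
So G(x) = - \frac{5 \sqrt{3} \sqrt{12 x^{2} + 1} - 12}{6}.
Check: d/dx[- \frac{5 \sqrt{3} \sqrt{12 x^{2} + 1} - 12}{6}] = - \frac{10 \sqrt{3} x}{\sqrt{12 x^{2} + 1}} = G'(x).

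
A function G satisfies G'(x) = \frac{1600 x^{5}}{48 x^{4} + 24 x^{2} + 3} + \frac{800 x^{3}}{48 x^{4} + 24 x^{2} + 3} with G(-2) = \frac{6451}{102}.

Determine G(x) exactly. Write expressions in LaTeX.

Recognize the product-rule pattern: G'(x) = u'v + uv' with u = \frac{200 x^{4}}{3}, v = \frac{1}{4 x^{2} + 1}, so integration by parts undoes it.
A general antiderivative is \frac{200 x^{4}}{3 \left(4 x^{2} + 1\right)} + C.
The condition gives C = \frac{6451}{102} - (\frac{3200}{51}) = \frac{1}{2}.
So G(x) = \frac{400 x^{4} + 12 x^{2} + 3}{6 \left(4 x^{2} + 1\right)}.
Check: d/dx[\frac{400 x^{4} + 12 x^{2} + 3}{6 \left(4 x^{2} + 1\right)}] = \frac{1600 x^{5} + 800 x^{3}}{48 x^{4} + 24 x^{2} + 3}, which equals G'(x).

G(x) = \frac{400 x^{4} + 12 x^{2} + 3}{6 \left(4 x^{2} + 1\right)}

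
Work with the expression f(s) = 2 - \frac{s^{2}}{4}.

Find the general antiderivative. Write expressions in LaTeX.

F(s) = - \frac{s^{3}}{12} + 2 s + C

For F(s) to be correct the identity F'(s) - f(s) = 0 must hold.
Check: d/ds[- \frac{s^{3}}{12} + 2 s] = 2 - \frac{s^{2}}{4} = f(s).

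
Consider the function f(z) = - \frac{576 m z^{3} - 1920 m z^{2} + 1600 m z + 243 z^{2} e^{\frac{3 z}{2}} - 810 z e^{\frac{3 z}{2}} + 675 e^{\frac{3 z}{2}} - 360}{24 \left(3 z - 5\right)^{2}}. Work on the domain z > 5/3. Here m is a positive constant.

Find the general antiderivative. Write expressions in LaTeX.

F(z) = - \frac{4 m z^{2}}{3} - \frac{3 e^{\frac{3 z}{2}}}{4} - \frac{5}{3 z - 5} + C

For F(z) to be correct the identity F'(z) - f(z) = 0 must hold.
Check: d/dz[- \frac{4 m z^{2}}{3} - \frac{3 e^{\frac{3 z}{2}}}{4} - \frac{5}{3 z - 5}] = \frac{- 576 m z^{3} + 1920 m z^{2} - 1600 m z - 243 z^{2} e^{\frac{3 z}{2}} + 810 z e^{\frac{3 z}{2}} - 675 e^{\frac{3 z}{2}} + 360}{216 z^{2} - 720 z + 600}, which equals f(z).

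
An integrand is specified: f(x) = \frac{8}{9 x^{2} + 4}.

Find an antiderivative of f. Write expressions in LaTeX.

For F(x) to be correct the identity F'(x) - f(x) = 0 must hold.
Check: d/dx[\frac{4 \operatorname{atan}{\left(\frac{3 x}{2} \right)}}{3}] = \frac{8}{9 x^{2} + 4} = f(x).

An antiderivative is F(x) = \frac{4 \operatorname{atan}{\left(\frac{3 x}{2} \right)}}{3}.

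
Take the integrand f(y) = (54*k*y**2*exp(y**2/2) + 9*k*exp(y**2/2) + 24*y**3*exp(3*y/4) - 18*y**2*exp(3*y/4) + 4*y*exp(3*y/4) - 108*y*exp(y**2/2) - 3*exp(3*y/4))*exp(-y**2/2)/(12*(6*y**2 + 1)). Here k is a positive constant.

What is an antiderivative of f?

An antiderivative is F(y) = (9*k*y - 4*exp(3*y/4)*exp(-y**2/2) - 9*log(3*y**2 + 1/2))/12.

Since d/dy undoes antidifferentiation here, F'(y) = f(y) is required of F(y).
Check: d/dy[(9*k*y - 4*exp(3*y/4)*exp(-y**2/2) - 9*log(3*y**2 + 1/2))/12] = (54*k*y**2*exp(y**2/2) + 9*k*exp(y**2/2) + 24*y**3*exp(3*y/4) - 18*y**2*exp(3*y/4) + 4*y*exp(3*y/4) - 108*y*exp(y**2/2) - 3*exp(3*y/4))/(72*y**2*exp(y**2/2) + 12*exp(y**2/2)), which equals f(y).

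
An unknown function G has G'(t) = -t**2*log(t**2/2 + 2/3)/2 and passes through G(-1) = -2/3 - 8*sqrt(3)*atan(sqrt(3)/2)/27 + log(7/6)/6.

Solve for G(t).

G(t) = -t**3*log(t**2/2 + 2/3)/6 + t**3/9 - 4*t/9 + 8*sqrt(3)*atan(sqrt(3)*t/2)/27 - 1

Since d/dt undoes antidifferentiation here, G(t) must give back the stated G'(t).
A general antiderivative is -t**3*log(t**2/2 + 2/3)/6 + t**3/9 - 4*t/9 + 8*sqrt(3)*atan(sqrt(3)*t/2)/27 + C.
The condition gives C = -2/3 - 8*sqrt(3)*atan(sqrt(3)/2)/27 + log(7/6)/6 - (-8*sqrt(3)*atan(sqrt(3)/2)/27 + log(7/6)/6 + 1/3) = -1.
So G(t) = -t**3*log(t**2/2 + 2/3)/6 + t**3/9 - 4*t/9 + 8*sqrt(3)*atan(sqrt(3)*t/2)/27 - 1.
Check: d/dt[-t**3*log(t**2/2 + 2/3)/6 + t**3/9 - 4*t/9 + 8*sqrt(3)*atan(sqrt(3)*t/2)/27 - 1] = -t**2*log(3*t**2 + 4)/2 + t**2*log(6)/2, which equals G'(t).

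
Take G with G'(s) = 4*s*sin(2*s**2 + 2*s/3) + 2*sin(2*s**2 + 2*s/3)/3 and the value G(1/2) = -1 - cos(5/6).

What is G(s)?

G(s) = -cos(2*s**2 + 2*s/3) - 1

G'(s) matches the chain-rule pattern g'(h)*h' with inner function h(s) = 2*s**2 + 2*s/3; substituting u = h(s) collapses the integral.
A general antiderivative is -cos(2*s**2 + 2*s/3) + C.
The condition gives C = -1 - cos(5/6) - (-cos(5/6)) = -1.
So G(s) = -cos(2*s**2 + 2*s/3) - 1.
Check: d/ds[-cos(2*s**2 + 2*s/3) - 1] = 4*s*sin(2*s**2 + 2*s/3) + 2*sin(2*s**2 + 2*s/3)/3 = G'(s).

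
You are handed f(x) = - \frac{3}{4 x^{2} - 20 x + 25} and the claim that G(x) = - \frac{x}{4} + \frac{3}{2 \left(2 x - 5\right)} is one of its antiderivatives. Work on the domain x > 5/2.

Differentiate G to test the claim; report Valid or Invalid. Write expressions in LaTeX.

d/dx[G] = \frac{- 4 x^{2} + 20 x - 37}{16 x^{2} - 80 x + 100}
d/dx[G] - f(x) = - \frac{1}{4} != 0.

Invalid: d/dx[G] - f = - \frac{1}{4}, which is not 0.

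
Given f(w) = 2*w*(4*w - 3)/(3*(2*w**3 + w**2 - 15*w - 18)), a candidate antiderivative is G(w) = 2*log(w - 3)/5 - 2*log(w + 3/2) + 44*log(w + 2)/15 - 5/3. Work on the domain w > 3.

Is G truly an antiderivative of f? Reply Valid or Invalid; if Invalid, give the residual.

d/dw[G] = (8*w**2 - 6*w)/(6*w**3 + 3*w**2 - 45*w - 54)
This equals f(w) exactly, so the claim holds.

Valid - differentiating G returns exactly f.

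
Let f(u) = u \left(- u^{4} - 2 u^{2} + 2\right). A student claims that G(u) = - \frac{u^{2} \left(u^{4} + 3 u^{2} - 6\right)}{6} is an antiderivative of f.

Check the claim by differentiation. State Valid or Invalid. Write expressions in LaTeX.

Valid: G'(u) = f(u).

d/du[G] = - u^{5} - 2 u^{3} + 2 u
This equals f(u) exactly, so the claim holds.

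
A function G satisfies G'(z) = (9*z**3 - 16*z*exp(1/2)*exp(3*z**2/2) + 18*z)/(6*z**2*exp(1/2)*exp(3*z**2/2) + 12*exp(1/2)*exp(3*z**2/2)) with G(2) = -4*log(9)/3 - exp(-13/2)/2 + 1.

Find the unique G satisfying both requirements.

G(z) = (-3*exp(-3*z**2/2 - 1/2) - 8*log(3*z**2/2 + 3) + 6)/6

Since d/dz undoes antidifferentiation here, G(z) must give back the stated G'(z).
A general antiderivative is -exp(-3*z**2/2 - 1/2)/2 - 4*log(3*z**2/2 + 3)/3 + C.
The condition gives C = -4*log(9)/3 - exp(-13/2)/2 + 1 - (-4*log(9)/3 - exp(-13/2)/2) = 1.
So G(z) = (-3*exp(-3*z**2/2 - 1/2) - 8*log(3*z**2/2 + 3) + 6)/6.
Check: d/dz[(-3*exp(-3*z**2/2 - 1/2) - 8*log(3*z**2/2 + 3) + 6)/6] = (9*z**3 - 16*z*exp(1/2)*exp(3*z**2/2) + 18*z)/(6*z**2*exp(1/2)*exp(3*z**2/2) + 12*exp(1/2)*exp(3*z**2/2)) = G'(z).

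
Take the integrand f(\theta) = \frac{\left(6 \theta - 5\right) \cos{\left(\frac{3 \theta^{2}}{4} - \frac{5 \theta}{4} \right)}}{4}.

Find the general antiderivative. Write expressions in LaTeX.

f matches the chain-rule pattern g'(h)*h' with inner function h(\theta) = \frac{3 \theta^{2}}{4} - \frac{5 \theta}{4}; substituting u = h(\theta) collapses the integral.
Check: d/d\theta[\sin{\left(\frac{3 \theta^{2}}{4} - \frac{5 \theta}{4} \right)}] = \frac{3 \theta \cos{\left(\frac{3 \theta^{2}}{4} - \frac{5 \theta}{4} \right)}}{2} - \frac{5 \cos{\left(\frac{3 \theta^{2}}{4} - \frac{5 \theta}{4} \right)}}{4}, which equals f(\theta).

F(\theta) = \sin{\left(\frac{3 \theta^{2}}{4} - \frac{5 \theta}{4} \right)} + C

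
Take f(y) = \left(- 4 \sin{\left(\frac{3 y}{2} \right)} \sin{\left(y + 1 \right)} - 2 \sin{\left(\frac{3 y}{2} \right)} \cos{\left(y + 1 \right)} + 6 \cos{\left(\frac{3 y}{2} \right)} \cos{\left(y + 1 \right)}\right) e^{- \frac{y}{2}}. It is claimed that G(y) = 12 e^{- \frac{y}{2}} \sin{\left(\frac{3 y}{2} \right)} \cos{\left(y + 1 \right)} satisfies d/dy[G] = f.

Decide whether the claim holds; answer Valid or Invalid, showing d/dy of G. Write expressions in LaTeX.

d/dy[G] = \left(- 12 \sin{\left(\frac{3 y}{2} \right)} \sin{\left(y + 1 \right)} - 6 \sin{\left(\frac{3 y}{2} \right)} \cos{\left(y + 1 \right)} + 18 \cos{\left(\frac{3 y}{2} \right)} \cos{\left(y + 1 \right)}\right) e^{- \frac{y}{2}}
d/dy[G] - f(y) = \left(- 8 \sin{\left(\frac{3 y}{2} \right)} \sin{\left(y + 1 \right)} - 4 \sin{\left(\frac{3 y}{2} \right)} \cos{\left(y + 1 \right)} + 12 \cos{\left(\frac{3 y}{2} \right)} \cos{\left(y + 1 \right)}\right) e^{- \frac{y}{2}} != 0.

Invalid: d/dy[G] - f = \left(- 8 \sin{\left(\frac{3 y}{2} \right)} \sin{\left(y + 1 \right)} - 4 \sin{\left(\frac{3 y}{2} \right)} \cos{\left(y + 1 \right)} + 12 \cos{\left(\frac{3 y}{2} \right)} \cos{\left(y + 1 \right)}\right) e^{- \frac{y}{2}}, which is not 0.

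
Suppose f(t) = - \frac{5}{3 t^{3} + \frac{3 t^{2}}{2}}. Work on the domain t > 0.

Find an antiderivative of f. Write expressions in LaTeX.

An antiderivative is F(t) = \frac{20 t \log{\left(t \right)} - 20 t \log{\left(t + \frac{1}{2} \right)} + 10}{3 t}.

Factor the denominator (3 t^{2} \left(2 t + 1\right)) and decompose: f = - \frac{40}{3 \left(2 t + 1\right)} + \frac{20}{3 t} - \frac{10}{3 t^{2}}; each piece integrates to a log, atan, or power term.
Check: d/dt[\frac{20 t \log{\left(t \right)} - 20 t \log{\left(t + \frac{1}{2} \right)} + 10}{3 t}] = - \frac{10}{6 t^{3} + 3 t^{2}}, which equals f(t).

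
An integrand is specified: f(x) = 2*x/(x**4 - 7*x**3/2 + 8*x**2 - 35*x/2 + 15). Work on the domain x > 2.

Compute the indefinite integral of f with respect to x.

F(x) = -4*(-58*log(x - 2) + 54*log(x - 3/2) + 2*log(x**2 + 5) + 7*sqrt(5)*atan(sqrt(5)*x/5))/261 + C

The denominator factors as (x - 2)*(2*x - 3)*(x**2 + 5); partial fractions split f into directly integrable pieces: -4*(4*x + 35)/(261*(x**2 + 5)) - 48/(29*(2*x - 3)) + 8/(9*(x - 2)).
Check: d/dx[-4*(-58*log(x - 2) + 54*log(x - 3/2) + 2*log(x**2 + 5) + 7*sqrt(5)*atan(sqrt(5)*x/5))/261] = 4*x/(2*x**4 - 7*x**3 + 16*x**2 - 35*x + 30), which equals f(x).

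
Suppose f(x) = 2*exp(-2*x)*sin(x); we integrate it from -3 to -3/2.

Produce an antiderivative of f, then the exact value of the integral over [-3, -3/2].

Check any antiderivative F(x) by computing F'(x) and comparing it with f(x).
F(x) = (-4*sin(x) - 2*cos(x))*exp(-2*x)/5 is an antiderivative of f.
Check: d/dx[(-4*sin(x) - 2*cos(x))*exp(-2*x)/5] = 2*exp(-2*x)*sin(x) = f(x).
F(-3/2) = -2*exp(3)*cos(3/2)/5 + 4*exp(3)*sin(3/2)/5; F(-3) = 4*exp(6)*sin(3)/5 - 2*exp(6)*cos(3)/5.
Integral = F(-3/2) - F(-3) = 2*exp(6)*cos(3)/5 - 4*exp(6)*sin(3)/5 - 2*exp(3)*cos(3/2)/5 + 4*exp(3)*sin(3/2)/5.

Antiderivative: F(x) = (-4*sin(x) - 2*cos(x))*exp(-2*x)/5; value = 2*exp(6)*cos(3)/5 - 4*exp(6)*sin(3)/5 - 2*exp(3)*cos(3/2)/5 + 4*exp(3)*sin(3/2)/5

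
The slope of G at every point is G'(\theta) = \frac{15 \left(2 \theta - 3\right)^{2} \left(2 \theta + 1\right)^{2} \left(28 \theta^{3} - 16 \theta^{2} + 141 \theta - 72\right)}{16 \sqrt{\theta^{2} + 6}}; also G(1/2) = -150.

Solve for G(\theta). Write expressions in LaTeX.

Recognize the product-rule pattern: G'(\theta) = u'v + uv' with u = - \frac{15 \sqrt{\theta^{2} + 6}}{2}, v = \left(- 2 \theta^{2} + 2 \theta + \frac{3}{2}\right)^{3}, so integration by parts undoes it.
A general antiderivative is - \frac{15 \sqrt{\theta^{2} + 6} \left(- 2 \theta^{2} + 2 \theta + \frac{3}{2}\right)^{3}}{2} + C.
The condition gives C = -150 - (-150) = 0.
So G(\theta) = 60 \theta^{6} \sqrt{\theta^{2} + 6} - 180 \theta^{5} \sqrt{\theta^{2} + 6} + 45 \theta^{4} \sqrt{\theta^{2} + 6} + 210 \theta^{3} \sqrt{\theta^{2} + 6} - \frac{135 \theta^{2} \sqrt{\theta^{2} + 6}}{4} - \frac{405 \theta \sqrt{\theta^{2} + 6}}{4} - \frac{405 \sqrt{\theta^{2} + 6}}{16}.
Check: d/d\theta[60 \theta^{6} \sqrt{\theta^{2} + 6} - 180 \theta^{5} \sqrt{\theta^{2} + 6} + 45 \theta^{4} \sqrt{\theta^{2} + 6} + 210 \theta^{3} \sqrt{\theta^{2} + 6} - \frac{135 \theta^{2} \sqrt{\theta^{2} + 6}}{4} - \frac{405 \theta \sqrt{\theta^{2} + 6}}{4} - \frac{405 \sqrt{\theta^{2} + 6}}{16}] = \frac{6720 \theta^{7} - 17280 \theta^{6} + 38160 \theta^{5} - 72960 \theta^{4} + 15660 \theta^{3} + 57240 \theta^{2} - 6885 \theta - 9720}{16 \sqrt{\theta^{2} + 6}}, which equals G'(\theta).

G(\theta) = 60 \theta^{6} \sqrt{\theta^{2} + 6} - 180 \theta^{5} \sqrt{\theta^{2} + 6} + 45 \theta^{4} \sqrt{\theta^{2} + 6} + 210 \theta^{3} \sqrt{\theta^{2} + 6} - \frac{135 \theta^{2} \sqrt{\theta^{2} + 6}}{4} - \frac{405 \theta \sqrt{\theta^{2} + 6}}{4} - \frac{405 \sqrt{\theta^{2} + 6}}{16}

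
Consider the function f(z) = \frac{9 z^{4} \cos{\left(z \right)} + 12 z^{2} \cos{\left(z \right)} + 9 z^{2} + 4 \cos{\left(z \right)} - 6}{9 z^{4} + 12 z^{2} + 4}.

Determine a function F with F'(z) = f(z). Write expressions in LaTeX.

Differentiate the proposed F(z) back; it has to land on f(z) exactly.
Check: d/dz[- \frac{2 z}{2 z^{2} + \frac{4}{3}} + \sin{\left(z \right)}] = \frac{9 z^{4} \cos{\left(z \right)} + 12 z^{2} \cos{\left(z \right)} + 9 z^{2} + 4 \cos{\left(z \right)} - 6}{9 z^{4} + 12 z^{2} + 4} = f(z).

An antiderivative is F(z) = - \frac{2 z}{2 z^{2} + \frac{4}{3}} + \sin{\left(z \right)}.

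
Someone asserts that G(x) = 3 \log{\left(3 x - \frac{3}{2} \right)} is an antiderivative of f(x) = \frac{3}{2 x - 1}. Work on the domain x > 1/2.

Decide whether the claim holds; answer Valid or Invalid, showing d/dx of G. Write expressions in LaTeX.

d/dx[G] = \frac{6}{2 x - 1}
d/dx[G] - f(x) = \frac{3}{2 x - 1} != 0.

Invalid: d/dx[G] - f = \frac{3}{2 x - 1}, which is not 0.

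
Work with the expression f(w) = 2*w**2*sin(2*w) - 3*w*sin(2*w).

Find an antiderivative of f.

An antiderivative is F(w) = (-4*w**2*cos(2*w) + 4*w*sin(2*w) + 6*w*cos(2*w) - 3*sin(2*w) + 2*cos(2*w))/4.

The integrand splits into summands that can be handled one at a time.
Check: d/dw[(-4*w**2*cos(2*w) + 4*w*sin(2*w) + 6*w*cos(2*w) - 3*sin(2*w) + 2*cos(2*w))/4] = 2*w**2*sin(2*w) - 3*w*sin(2*w) = f(w).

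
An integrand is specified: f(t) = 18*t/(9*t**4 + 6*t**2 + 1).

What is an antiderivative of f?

An antiderivative is F(t) = -1/(t**2 + 1/3).

f matches the chain-rule pattern g'(h)*h' with inner function h(t) = t**2 + 1/3; substituting u = h(t) collapses the integral.
Check: d/dt[-1/(t**2 + 1/3)] = 18*t/(9*t**4 + 6*t**2 + 1) = f(t).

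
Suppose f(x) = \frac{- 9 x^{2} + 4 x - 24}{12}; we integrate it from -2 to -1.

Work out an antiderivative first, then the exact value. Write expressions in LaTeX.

Antiderivative: F(x) = - \frac{x^{3}}{4} + \frac{x^{2}}{6} - 2 x; value = - \frac{17}{4}

A candidate is checked by its d/dx: the result must match f(x).
F(x) = - \frac{x^{3}}{4} + \frac{x^{2}}{6} - 2 x is an antiderivative of f.
Check: d/dx[- \frac{x^{3}}{4} + \frac{x^{2}}{6} - 2 x] = - \frac{3 x^{2}}{4} + \frac{x}{3} - 2, which equals f(x).
F(-1) = \frac{29}{12}; F(-2) = \frac{20}{3}.
Integral = F(-1) - F(-2) = - \frac{17}{4}.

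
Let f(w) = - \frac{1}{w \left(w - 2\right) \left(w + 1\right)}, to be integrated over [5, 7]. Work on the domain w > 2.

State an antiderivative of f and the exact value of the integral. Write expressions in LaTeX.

Factor the denominator (w \left(w - 2\right) \left(w + 1\right)) and decompose: f = - \frac{1}{3 \left(w + 1\right)} - \frac{1}{6 \left(w - 2\right)} + \frac{1}{2 w}; each piece integrates to a log, atan, or power term.
F(w) = \frac{\log{\left(w \right)}}{2} - \frac{\log{\left(w - 2 \right)}}{6} - \frac{\log{\left(w + 1 \right)}}{3} is an antiderivative of f.
Check: d/dw[\frac{\log{\left(w \right)}}{2} - \frac{\log{\left(w - 2 \right)}}{6} - \frac{\log{\left(w + 1 \right)}}{3}] = - \frac{1}{w^{3} - w^{2} - 2 w}, which equals f(w).
F(7) = - \frac{\log{\left(8 \right)}}{3} - \frac{\log{\left(5 \right)}}{6} + \frac{\log{\left(7 \right)}}{2}; F(5) = - \frac{\log{\left(6 \right)}}{3} - \frac{\log{\left(3 \right)}}{6} + \frac{\log{\left(5 \right)}}{2}.
Integral = F(7) - F(5) = - \frac{2 \log{\left(5 \right)}}{3} - \frac{\log{\left(8 \right)}}{3} + \frac{\log{\left(3 \right)}}{6} + \frac{\log{\left(6 \right)}}{3} + \frac{\log{\left(7 \right)}}{2}.

Antiderivative: F(w) = \frac{\log{\left(w \right)}}{2} - \frac{\log{\left(w - 2 \right)}}{6} - \frac{\log{\left(w + 1 \right)}}{3}; value = - \frac{2 \log{\left(5 \right)}}{3} - \frac{\log{\left(8 \right)}}{3} + \frac{\log{\left(3 \right)}}{6} + \frac{\log{\left(6 \right)}}{3} + \frac{\log{\left(7 \right)}}{2}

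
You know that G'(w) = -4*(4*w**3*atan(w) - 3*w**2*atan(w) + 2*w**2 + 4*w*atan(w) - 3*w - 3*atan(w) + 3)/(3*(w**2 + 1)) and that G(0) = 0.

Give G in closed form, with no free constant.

G(w) = -8*w**2*atan(w)/3 + 4*w*atan(w) - 4*atan(w)

G'(w) has the shape u'v + uv' for u = -8*w**2/3 + 4*w - 4 and v = atan(w) — it is the derivative of the product u*v.
A general antiderivative is -4*(2*w**2/3 - w + 1)*atan(w) + C.
The condition gives C = 0 - (0) = 0.
So G(w) = -8*w**2*atan(w)/3 + 4*w*atan(w) - 4*atan(w).
Check: d/dw[-8*w**2*atan(w)/3 + 4*w*atan(w) - 4*atan(w)] = (-16*w**3*atan(w) + 12*w**2*atan(w) - 8*w**2 - 16*w*atan(w) + 12*w + 12*atan(w) - 12)/(3*w**2 + 3), which equals G'(w).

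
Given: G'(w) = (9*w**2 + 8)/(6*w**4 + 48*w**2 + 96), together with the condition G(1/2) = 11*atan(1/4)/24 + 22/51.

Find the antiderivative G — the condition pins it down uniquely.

G(w) = -7*w/(12*w**2 + 48) + 11*atan(w/2)/24 + 1/2

For G(w) to be correct, d/dw[G] must agree with the stated G'(w) identically.
A general antiderivative is -7*w/(12*w**2 + 48) + 11*atan(w/2)/24 + C.
The condition gives C = 11*atan(1/4)/24 + 22/51 - (-7/102 + 11*atan(1/4)/24) = 1/2.
So G(w) = -7*w/(12*w**2 + 48) + 11*atan(w/2)/24 + 1/2.
Check: d/dw[-7*w/(12*w**2 + 48) + 11*atan(w/2)/24 + 1/2] = (9*w**2 + 8)/(6*w**4 + 48*w**2 + 96) = G'(w).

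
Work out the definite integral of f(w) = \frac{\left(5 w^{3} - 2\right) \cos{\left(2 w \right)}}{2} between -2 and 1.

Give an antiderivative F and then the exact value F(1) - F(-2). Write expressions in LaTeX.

Antiderivative: F(w) = \frac{5 w^{3} \sin{\left(2 w \right)}}{4} + \frac{15 w^{2} \cos{\left(2 w \right)}}{8} - \frac{15 w \sin{\left(2 w \right)}}{8} - \frac{\sin{\left(2 w \right)}}{2} - \frac{15 \cos{\left(2 w \right)}}{16}; value = - \frac{9 \sin{\left(2 \right)}}{8} + \frac{15 \cos{\left(2 \right)}}{16} - \frac{105 \cos{\left(4 \right)}}{16} - \frac{27 \sin{\left(4 \right)}}{4}

Recover f(w) by differentiating a candidate F(w); any mismatch rules it out.
F(w) = \frac{5 w^{3} \sin{\left(2 w \right)}}{4} + \frac{15 w^{2} \cos{\left(2 w \right)}}{8} - \frac{15 w \sin{\left(2 w \right)}}{8} - \frac{\sin{\left(2 w \right)}}{2} - \frac{15 \cos{\left(2 w \right)}}{16} is an antiderivative of f.
Check: d/dw[\frac{5 w^{3} \sin{\left(2 w \right)}}{4} + \frac{15 w^{2} \cos{\left(2 w \right)}}{8} - \frac{15 w \sin{\left(2 w \right)}}{8} - \frac{\sin{\left(2 w \right)}}{2} - \frac{15 \cos{\left(2 w \right)}}{16}] = \frac{5 w^{3} \cos{\left(2 w \right)}}{2} - \cos{\left(2 w \right)}, which equals f(w).
F(1) = - \frac{9 \sin{\left(2 \right)}}{8} + \frac{15 \cos{\left(2 \right)}}{16}; F(-2) = \frac{27 \sin{\left(4 \right)}}{4} + \frac{105 \cos{\left(4 \right)}}{16}.
Integral = F(1) - F(-2) = - \frac{9 \sin{\left(2 \right)}}{8} + \frac{15 \cos{\left(2 \right)}}{16} - \frac{105 \cos{\left(4 \right)}}{16} - \frac{27 \sin{\left(4 \right)}}{4}.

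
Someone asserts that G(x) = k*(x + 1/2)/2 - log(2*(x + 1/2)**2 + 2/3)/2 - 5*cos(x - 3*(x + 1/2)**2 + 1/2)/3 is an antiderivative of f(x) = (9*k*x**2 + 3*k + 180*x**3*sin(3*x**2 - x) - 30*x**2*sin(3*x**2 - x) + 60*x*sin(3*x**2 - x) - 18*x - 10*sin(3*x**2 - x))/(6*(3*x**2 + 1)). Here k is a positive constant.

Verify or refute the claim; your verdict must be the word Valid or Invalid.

d/dx[G] = (36*k*x**2 + 36*k*x + 21*k + 720*x**3*sin(3*x**2 + 2*x + 1/4) + 960*x**2*sin(3*x**2 + 2*x + 1/4) + 660*x*sin(3*x**2 + 2*x + 1/4) - 72*x + 140*sin(3*x**2 + 2*x + 1/4) - 36)/(72*x**2 + 72*x + 42)
d/dx[G] - f(x) = (-1080*x**5*sin(3*x**2 - x) + 1080*x**5*sin(3*x**2 + 2*x + 1/4) - 900*x**4*sin(3*x**2 - x) + 1440*x**4*sin(3*x**2 + 2*x + 1/4) - 810*x**3*sin(3*x**2 - x) + 1350*x**3*sin(3*x**2 + 2*x + 1/4) - 195*x**2*sin(3*x**2 - x) + 690*x**2*sin(3*x**2 + 2*x + 1/4) + 54*x**2 - 150*x*sin(3*x**2 - x) + 330*x*sin(3*x**2 + 2*x + 1/4) + 27*x + 35*sin(3*x**2 - x) + 70*sin(3*x**2 + 2*x + 1/4) - 18)/(108*x**4 + 108*x**3 + 99*x**2 + 36*x + 21) != 0.

Invalid: d/dx[G] - f = (-1080*x**5*sin(3*x**2 - x) + 1080*x**5*sin(3*x**2 + 2*x + 1/4) - 900*x**4*sin(3*x**2 - x) + 1440*x**4*sin(3*x**2 + 2*x + 1/4) - 810*x**3*sin(3*x**2 - x) + 1350*x**3*sin(3*x**2 + 2*x + 1/4) - 195*x**2*sin(3*x**2 - x) + 690*x**2*sin(3*x**2 + 2*x + 1/4) + 54*x**2 - 150*x*sin(3*x**2 - x) + 330*x*sin(3*x**2 + 2*x + 1/4) + 27*x + 35*sin(3*x**2 - x) + 70*sin(3*x**2 + 2*x + 1/4) - 18)/(108*x**4 + 108*x**3 + 99*x**2 + 36*x + 21), which is not 0.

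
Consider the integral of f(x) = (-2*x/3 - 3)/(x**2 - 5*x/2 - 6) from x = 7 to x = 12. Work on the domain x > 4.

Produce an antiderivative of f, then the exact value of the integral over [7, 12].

The denominator factors as 3*(x - 4)*(2*x + 3); partial fractions split f into directly integrable pieces: 8/(11*(2*x + 3)) - 34/(33*(x - 4)).
F(x) = -34*log(x - 4)/33 + 4*log(x + 3/2)/11 is an antiderivative of f.
Check: d/dx[-34*log(x - 4)/33 + 4*log(x + 3/2)/11] = (-4*x - 18)/(6*x**2 - 15*x - 36), which equals f(x).
F(12) = -34*log(8)/33 + 4*log(27/2)/11; F(7) = -34*log(3)/33 + 4*log(17/2)/11.
Integral = F(12) - F(7) = -34*log(8)/33 - 4*log(17/2)/11 + 4*log(27/2)/11 + 34*log(3)/33.

Antiderivative: F(x) = -34*log(x - 4)/33 + 4*log(x + 3/2)/11; value = -34*log(8)/33 - 4*log(17/2)/11 + 4*log(27/2)/11 + 34*log(3)/33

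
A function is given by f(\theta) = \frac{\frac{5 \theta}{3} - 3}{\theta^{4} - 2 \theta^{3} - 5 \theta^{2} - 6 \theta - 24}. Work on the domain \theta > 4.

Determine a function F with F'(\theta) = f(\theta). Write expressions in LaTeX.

Factor the denominator (3 \left(\theta - 4\right) \left(\theta + 2\right) \left(\theta^{2} + 3\right)) and decompose: f = - \frac{73 \theta - 69}{399 \left(\theta^{2} + 3\right)} + \frac{19}{126 \left(\theta + 2\right)} + \frac{11}{342 \left(\theta - 4\right)}; each piece integrates to a log, atan, or power term.
Check: d/d\theta[\frac{77 \log{\left(\theta - 4 \right)} + 361 \log{\left(\theta + 2 \right)} - 219 \log{\left(\theta^{2} + 3 \right)} + 138 \sqrt{3} \operatorname{atan}{\left(\frac{\sqrt{3} \theta}{3} \right)}}{2394}] = \frac{5 \theta - 9}{3 \theta^{4} - 6 \theta^{3} - 15 \theta^{2} - 18 \theta - 72}, which equals f(\theta).

An antiderivative is F(\theta) = \frac{77 \log{\left(\theta - 4 \right)} + 361 \log{\left(\theta + 2 \right)} - 219 \log{\left(\theta^{2} + 3 \right)} + 138 \sqrt{3} \operatorname{atan}{\left(\frac{\sqrt{3} \theta}{3} \right)}}{2394}.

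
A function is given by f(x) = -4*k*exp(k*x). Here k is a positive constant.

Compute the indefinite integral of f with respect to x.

F(x) = -4*exp(k*x) + C

A candidate is checked by its d/dx: the result must match f(x).
Check: d/dx[-4*exp(k*x)] = -4*k*exp(k*x) = f(x).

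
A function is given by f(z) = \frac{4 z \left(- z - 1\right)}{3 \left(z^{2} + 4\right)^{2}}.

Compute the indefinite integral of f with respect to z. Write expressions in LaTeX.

An antiderivative F(z) passes only if d/dz[F] lands on f(z) exactly.
Check: d/dz[\frac{2 z - \left(z^{2} + 4\right) \operatorname{atan}{\left(\frac{z}{2} \right)} + 2}{3 \left(z^{2} + 4\right)}] = \frac{- 4 z^{2} - 4 z}{3 z^{4} + 24 z^{2} + 48}, which equals f(z).

F(z) = \frac{2 z - \left(z^{2} + 4\right) \operatorname{atan}{\left(\frac{z}{2} \right)} + 2}{3 \left(z^{2} + 4\right)} + C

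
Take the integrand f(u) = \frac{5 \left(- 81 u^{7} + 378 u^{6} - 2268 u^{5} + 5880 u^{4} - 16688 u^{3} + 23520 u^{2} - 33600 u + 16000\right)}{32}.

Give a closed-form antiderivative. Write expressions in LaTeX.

The substitution w = - \frac{3 u^{2}}{4} + u - 5 works: f is exactly (dF/dw)*(dw/du) for that inner function.
Check: d/du[- \frac{5 \left(- 3 u^{2} + 4 u - 20\right)^{4}}{256}] = - \frac{405 u^{7}}{32} + \frac{945 u^{6}}{16} - \frac{2835 u^{5}}{8} + \frac{3675 u^{4}}{4} - \frac{5215 u^{3}}{2} + 3675 u^{2} - 5250 u + 2500, which equals f(u).

An antiderivative is F(u) = - \frac{5 \left(- 3 u^{2} + 4 u - 20\right)^{4}}{256}.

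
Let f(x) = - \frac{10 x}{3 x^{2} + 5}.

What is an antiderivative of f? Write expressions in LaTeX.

The substitution u = x^{2} + \frac{5}{3} works: f is exactly (dF/du)*(du/dx) for that inner function.
Check: d/dx[- \frac{5 \log{\left(x^{2} + \frac{5}{3} \right)}}{3}] = - \frac{10 x}{3 x^{2} + 5} = f(x).

An antiderivative is F(x) = - \frac{5 \log{\left(x^{2} + \frac{5}{3} \right)}}{3}.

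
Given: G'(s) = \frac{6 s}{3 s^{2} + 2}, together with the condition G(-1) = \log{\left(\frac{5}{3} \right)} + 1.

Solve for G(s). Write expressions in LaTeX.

G(s) = \log{\left(s^{2} + \frac{2}{3} \right)} + 1

The substitution u = s^{2} + \frac{2}{3} works: G'(s) is exactly (dG/du)*(du/ds) for that inner function.
A general antiderivative is \log{\left(s^{2} + \frac{2}{3} \right)} + C.
The condition gives C = \log{\left(\frac{5}{3} \right)} + 1 - (\log{\left(\frac{5}{3} \right)}) = 1.
So G(s) = \log{\left(s^{2} + \frac{2}{3} \right)} + 1.
Check: d/ds[\log{\left(s^{2} + \frac{2}{3} \right)} + 1] = \frac{6 s}{3 s^{2} + 2} = G'(s).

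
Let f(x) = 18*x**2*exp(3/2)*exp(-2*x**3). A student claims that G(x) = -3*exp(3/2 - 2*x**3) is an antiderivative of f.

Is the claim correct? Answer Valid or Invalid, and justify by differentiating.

d/dx[G] = 18*x**2*exp(3/2)*exp(-2*x**3)
This equals f(x) exactly, so the claim holds.

Valid. The derivative of G reproduces f.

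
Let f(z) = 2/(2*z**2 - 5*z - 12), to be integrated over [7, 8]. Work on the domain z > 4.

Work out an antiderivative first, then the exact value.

Factor the denominator ((z - 4)*(2*z + 3)) and decompose: f = -4/(11*(2*z + 3)) + 2/(11*(z - 4)); each piece integrates to a log, atan, or power term.
F(z) = 2*log(z - 4)/11 - 2*log(z + 3/2)/11 is an antiderivative of f.
Check: d/dz[2*log(z - 4)/11 - 2*log(z + 3/2)/11] = 2/(2*z**2 - 5*z - 12) = f(z).
F(8) = -2*log(19/2)/11 + 2*log(4)/11; F(7) = -2*log(17/2)/11 + 2*log(3)/11.
Integral = F(8) - F(7) = -2*log(19/2)/11 - 2*log(3)/11 + 2*log(4)/11 + 2*log(17/2)/11.

Antiderivative: F(z) = 2*log(z - 4)/11 - 2*log(z + 3/2)/11; value = -2*log(19/2)/11 - 2*log(3)/11 + 2*log(4)/11 + 2*log(17/2)/11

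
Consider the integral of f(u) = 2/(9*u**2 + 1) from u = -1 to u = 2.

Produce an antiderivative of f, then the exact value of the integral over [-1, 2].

A first test for any F(u): its u-derivative must equal f(u) identically.
F(u) = 2*atan(3*u)/3 is an antiderivative of f.
Check: d/du[2*atan(3*u)/3] = 2/(9*u**2 + 1) = f(u).
F(2) = 2*atan(6)/3; F(-1) = -2*atan(3)/3.
Integral = F(2) - F(-1) = 2*atan(3)/3 + 2*atan(6)/3.

Antiderivative: F(u) = 2*atan(3*u)/3; value = 2*atan(3)/3 + 2*atan(6)/3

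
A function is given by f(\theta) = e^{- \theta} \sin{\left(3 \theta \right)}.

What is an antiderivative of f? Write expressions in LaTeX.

Any candidate F(\theta) must reproduce f(\theta) exactly when differentiated.
Check: d/d\theta[- \frac{e^{- \theta} \sin{\left(3 \theta \right)}}{10} - \frac{3 e^{- \theta} \cos{\left(3 \theta \right)}}{10}] = e^{- \theta} \sin{\left(3 \theta \right)} = f(\theta).

An antiderivative is F(\theta) = - \frac{e^{- \theta} \sin{\left(3 \theta \right)}}{10} - \frac{3 e^{- \theta} \cos{\left(3 \theta \right)}}{10}.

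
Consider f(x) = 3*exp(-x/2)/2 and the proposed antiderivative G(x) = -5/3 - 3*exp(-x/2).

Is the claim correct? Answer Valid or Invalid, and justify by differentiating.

Valid - differentiating G returns exactly f.

d/dx[G] = 3*exp(-x/2)/2
This equals f(x) exactly, so the claim holds.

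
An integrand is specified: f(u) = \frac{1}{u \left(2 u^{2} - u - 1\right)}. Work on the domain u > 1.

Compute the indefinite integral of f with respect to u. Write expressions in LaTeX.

The denominator factors as u \left(u - 1\right) \left(2 u + 1\right); partial fractions split f into directly integrable pieces: \frac{4}{3 \left(2 u + 1\right)} + \frac{1}{3 \left(u - 1\right)} - \frac{1}{u}.
Check: d/du[\frac{- 3 \log{\left(u \right)} + \log{\left(u - 1 \right)} + 2 \log{\left(u + \frac{1}{2} \right)}}{3}] = \frac{1}{2 u^{3} - u^{2} - u}, which equals f(u).

F(u) = \frac{- 3 \log{\left(u \right)} + \log{\left(u - 1 \right)} + 2 \log{\left(u + \frac{1}{2} \right)}}{3} + C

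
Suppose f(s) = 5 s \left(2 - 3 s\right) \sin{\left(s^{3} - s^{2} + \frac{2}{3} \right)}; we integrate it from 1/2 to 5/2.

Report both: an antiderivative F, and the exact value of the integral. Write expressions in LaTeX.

Antiderivative: F(s) = 5 \cos{\left(s^{3} - s^{2} + \frac{2}{3} \right)}; value = - 5 \cos{\left(\frac{13}{24} \right)} + 5 \cos{\left(\frac{241}{24} \right)}

The substitution u = s^{3} - s^{2} + \frac{2}{3} works: f is exactly (dF/du)*(du/ds) for that inner function.
F(s) = 5 \cos{\left(s^{3} - s^{2} + \frac{2}{3} \right)} is an antiderivative of f.
Check: d/ds[5 \cos{\left(s^{3} - s^{2} + \frac{2}{3} \right)}] = - 15 s^{2} \sin{\left(s^{3} - s^{2} + \frac{2}{3} \right)} + 10 s \sin{\left(s^{3} - s^{2} + \frac{2}{3} \right)}, which equals f(s).
F(5/2) = 5 \cos{\left(\frac{241}{24} \right)}; F(1/2) = 5 \cos{\left(\frac{13}{24} \right)}.
Integral = F(5/2) - F(1/2) = - 5 \cos{\left(\frac{13}{24} \right)} + 5 \cos{\left(\frac{241}{24} \right)}.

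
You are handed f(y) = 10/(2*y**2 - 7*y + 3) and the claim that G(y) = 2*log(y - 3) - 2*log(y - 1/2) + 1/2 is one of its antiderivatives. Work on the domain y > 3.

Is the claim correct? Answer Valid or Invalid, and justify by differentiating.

Valid - the claim checks out under differentiation.

d/dy[G] = 10/(2*y**2 - 7*y + 3)
This equals f(y) exactly, so the claim holds.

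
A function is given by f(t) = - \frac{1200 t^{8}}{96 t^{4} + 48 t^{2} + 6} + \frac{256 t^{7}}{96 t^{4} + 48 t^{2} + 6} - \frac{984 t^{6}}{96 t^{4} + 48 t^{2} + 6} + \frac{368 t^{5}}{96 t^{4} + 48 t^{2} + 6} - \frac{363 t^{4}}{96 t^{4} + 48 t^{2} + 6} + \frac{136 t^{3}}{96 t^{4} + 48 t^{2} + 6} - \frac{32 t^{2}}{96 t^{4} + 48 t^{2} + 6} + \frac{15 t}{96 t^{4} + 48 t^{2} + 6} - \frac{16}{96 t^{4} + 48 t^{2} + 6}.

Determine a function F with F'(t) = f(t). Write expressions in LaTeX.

An antiderivative is F(t) = - \frac{5 t^{5}}{2} + \frac{2 t^{4}}{3} - \frac{4 t^{3}}{3} + \frac{5 t^{2}}{4} - t - \frac{5 t}{3 \left(4 t^{2} + 1\right)}.

Integrate term by term and add the pieces.
Check: d/dt[- \frac{5 t^{5}}{2} + \frac{2 t^{4}}{3} - \frac{4 t^{3}}{3} + \frac{5 t^{2}}{4} - t - \frac{5 t}{3 \left(4 t^{2} + 1\right)}] = \frac{- 1200 t^{8} + 256 t^{7} - 984 t^{6} + 368 t^{5} - 363 t^{4} + 136 t^{3} - 32 t^{2} + 15 t - 16}{96 t^{4} + 48 t^{2} + 6}, which equals f(t).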